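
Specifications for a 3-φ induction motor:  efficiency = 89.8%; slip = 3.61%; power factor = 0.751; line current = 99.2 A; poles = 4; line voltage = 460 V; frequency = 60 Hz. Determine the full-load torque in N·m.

P_in = √3·V·I·cosφ = 1.732 × 460 × 99.2 × 0.751 = 59355 W
P_out = η·P_in = 0.898 × 59355 = 53301 W
n_s = 120×60/4 = 1800 rpm; n = 1800×(1−0.0361) = 1735 rpm
ω = 2π×1735/60 = 181.7 rad/s
τ = P_out/ω = 53301/181.7 = 293 N·m

293 N·m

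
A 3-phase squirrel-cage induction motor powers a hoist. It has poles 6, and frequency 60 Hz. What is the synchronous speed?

n_s = 120f/p = 120×60/6 = 1200 rpm

1200 rpm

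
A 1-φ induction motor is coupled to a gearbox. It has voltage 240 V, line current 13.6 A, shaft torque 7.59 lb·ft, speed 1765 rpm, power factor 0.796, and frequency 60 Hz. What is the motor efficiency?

73.2 %

τ = 7.59 lb·ft × 1.356 = 10.29 N·m
ω = 2π × 1765/60 = 184.8 rad/s; P_out = τω = 10.29 × 184.8 = 1902 W
P_in = V·I·cosφ = 240 × 13.6 × 0.796 = 2598 W
η = P_out / P_in = 1902 / 2598 = 0.732 = 73.2%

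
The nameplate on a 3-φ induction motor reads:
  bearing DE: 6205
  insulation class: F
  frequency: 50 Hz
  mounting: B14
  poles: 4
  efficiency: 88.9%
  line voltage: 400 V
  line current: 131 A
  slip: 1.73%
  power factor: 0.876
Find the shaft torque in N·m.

P_in = √3·V·I·cosφ = 1.732 × 400 × 131 × 0.876 = 79503 W
P_out = η·P_in = 0.889 × 79503 = 70678 W
n_s = 120×50/4 = 1500 rpm; n = 1500×(1−0.0173) = 1474 rpm
ω = 2π×1474/60 = 154.4 rad/s
τ = P_out/ω = 70678/154.4 = 458 N·m

458 N·m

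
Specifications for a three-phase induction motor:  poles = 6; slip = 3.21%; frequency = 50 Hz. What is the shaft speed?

n_s = 120f/p = 120×50/6 = 1000 rpm
n = n_s(1 − s) = 1000 × (1 − 0.0321) = 968 rpm

968 rpm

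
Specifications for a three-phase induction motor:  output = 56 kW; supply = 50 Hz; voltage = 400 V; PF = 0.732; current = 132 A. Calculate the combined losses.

10900 W

P_in = √3·V·I·cosφ = 1.732×400×132×0.732 = 66941 W
P_out = 56000 W
Losses = P_in − P_out = 66941 − 56000 = 10941 W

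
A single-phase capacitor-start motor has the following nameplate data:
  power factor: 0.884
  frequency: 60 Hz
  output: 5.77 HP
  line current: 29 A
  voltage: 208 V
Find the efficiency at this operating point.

80.7 %

P_out = 5.77 × 746 = 4304 W
P_in = V·I·cosφ = 208 × 29 × 0.884 = 5332 W
η = P_out / P_in = 4304 / 5332 = 0.807 = 80.7%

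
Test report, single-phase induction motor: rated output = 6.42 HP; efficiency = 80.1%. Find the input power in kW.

5.98 kW

P_out = 6.42 × 746 = 4789 W
P_in = P_out/η = 4789/0.801 = 5979 W = 5.98 kW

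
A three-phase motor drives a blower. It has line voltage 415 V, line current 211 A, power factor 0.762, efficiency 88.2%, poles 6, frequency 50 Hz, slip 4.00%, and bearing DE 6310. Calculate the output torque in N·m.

1010 N·m

P_in = √3·V·I·cosφ = 1.732 × 415 × 211 × 0.762 = 115567 W
P_out = η·P_in = 0.882 × 115567 = 101930 W
n_s = 120×50/6 = 1000 rpm; n = 1000×(1−0.04) = 960 rpm
ω = 2π×960/60 = 100.5 rad/s
τ = P_out/ω = 101930/100.5 = 1010 N·m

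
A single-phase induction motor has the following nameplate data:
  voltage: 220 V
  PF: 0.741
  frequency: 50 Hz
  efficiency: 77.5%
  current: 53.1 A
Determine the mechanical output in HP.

P_in = V·I·cosφ = 220 × 53.1 × 0.741 = 8656 W
P_out = η·P_in = 0.775 × 8656 = 6708 W
= 6708/746 = 8.99 HP

8.99 HP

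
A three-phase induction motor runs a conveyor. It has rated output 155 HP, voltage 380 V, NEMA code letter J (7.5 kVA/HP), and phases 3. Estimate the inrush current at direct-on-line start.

S_LR = 7.5 × 155 = 1162.5 kVA
I_LR = S_LR/(√3·V_L) = 1162500/(1.732×380) = 1770 A

1770 A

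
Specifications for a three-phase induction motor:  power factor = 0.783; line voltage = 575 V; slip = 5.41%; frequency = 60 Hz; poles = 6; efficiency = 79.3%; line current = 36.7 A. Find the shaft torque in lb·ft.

141 lb·ft

P_in = √3·V·I·cosφ = 1.732 × 575 × 36.7 × 0.783 = 28618 W
P_out = η·P_in = 0.793 × 28618 = 22694 W
n_s = 120×60/6 = 1200 rpm; n = 1200×(1−0.0541) = 1135 rpm
ω = 2π×1135/60 = 118.9 rad/s
τ = P_out/ω = 22694/118.9 = 190.9 N·m
In lb·ft: 190.9/1.356 = 141 lb·ft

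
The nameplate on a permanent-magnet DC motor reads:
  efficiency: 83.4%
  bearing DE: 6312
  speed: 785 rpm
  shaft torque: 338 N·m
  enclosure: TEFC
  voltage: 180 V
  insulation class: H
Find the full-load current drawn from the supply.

ω = 2π×785/60 = 82.21 rad/s; P_out = τω = 338 × 82.21 = 27787 W
P_in = P_out / η = 27787 / 0.834 = 33318 W
I = P_in / V = 33318 / 180 = 185 A

185 A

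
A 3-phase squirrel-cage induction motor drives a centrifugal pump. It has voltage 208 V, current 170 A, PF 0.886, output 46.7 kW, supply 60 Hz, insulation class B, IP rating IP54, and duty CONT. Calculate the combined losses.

7.56 kW

P_in = √3·V·I·cosφ = 1.732×208×170×0.886 = 54262 W
P_out = 46700 W
Losses = P_in − P_out = 54262 − 46700 = 7562 W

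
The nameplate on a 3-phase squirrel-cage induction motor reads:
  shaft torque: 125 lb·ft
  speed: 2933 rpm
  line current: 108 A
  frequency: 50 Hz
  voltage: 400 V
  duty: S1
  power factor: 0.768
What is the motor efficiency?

90.6 %

τ = 125 lb·ft × 1.356 = 169.5 N·m
ω = 2π × 2933/60 = 307.1 rad/s; P_out = τω = 169.5 × 307.1 = 52053 W
P_in = √3·V_L·I_L·cosφ = 1.732 × 400 × 108 × 0.768 = 57464 W
η = P_out / P_in = 52053 / 57464 = 0.906 = 90.6%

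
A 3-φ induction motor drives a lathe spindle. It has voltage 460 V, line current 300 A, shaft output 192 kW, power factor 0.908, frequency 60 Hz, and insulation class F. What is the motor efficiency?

P_out = 192 kW = 192000 W
P_in = √3·V_L·I_L·cosφ = 1.732 × 460 × 300 × 0.908 = 217027 W
η = P_out / P_in = 192000 / 217027 = 0.885 = 88.5%

88.5 %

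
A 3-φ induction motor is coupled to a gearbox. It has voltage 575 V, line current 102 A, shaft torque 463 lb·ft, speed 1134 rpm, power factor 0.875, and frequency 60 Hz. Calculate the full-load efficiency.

83.9 %

τ = 463 lb·ft × 1.356 = 627.8 N·m
ω = 2π × 1134/60 = 118.8 rad/s; P_out = τω = 627.8 × 118.8 = 74583 W
P_in = √3·V_L·I_L·cosφ = 1.732 × 575 × 102 × 0.875 = 88884 W
η = P_out / P_in = 74583 / 88884 = 0.839 = 83.9%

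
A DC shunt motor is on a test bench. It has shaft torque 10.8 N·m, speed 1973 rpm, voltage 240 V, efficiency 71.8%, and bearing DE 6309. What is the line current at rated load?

ω = 2π×1973/60 = 206.6 rad/s; P_out = τω = 10.8 × 206.6 = 2231 W
P_in = P_out / η = 2231 / 0.718 = 3107 W
I = P_in / V = 3107 / 240 = 12.9 A

12.9 A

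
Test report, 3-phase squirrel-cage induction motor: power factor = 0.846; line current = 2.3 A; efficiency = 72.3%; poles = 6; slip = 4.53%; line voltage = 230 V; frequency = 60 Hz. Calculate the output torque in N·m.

4.67 N·m

P_in = √3·V·I·cosφ = 1.732 × 230 × 2.3 × 0.846 = 775 W
P_out = η·P_in = 0.723 × 775 = 560 W
n_s = 120×60/6 = 1200 rpm; n = 1200×(1−0.0453) = 1146 rpm
ω = 2π×1146/60 = 120 rad/s
τ = P_out/ω = 560/120 = 4.67 N·m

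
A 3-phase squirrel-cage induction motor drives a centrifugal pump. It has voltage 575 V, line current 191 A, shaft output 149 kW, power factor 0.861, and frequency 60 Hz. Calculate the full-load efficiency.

P_out = 149 kW = 149000 W
P_in = √3·V_L·I_L·cosφ = 1.732 × 575 × 191 × 0.861 = 163777 W
η = P_out / P_in = 149000 / 163777 = 0.910 = 91.0%

91.0 %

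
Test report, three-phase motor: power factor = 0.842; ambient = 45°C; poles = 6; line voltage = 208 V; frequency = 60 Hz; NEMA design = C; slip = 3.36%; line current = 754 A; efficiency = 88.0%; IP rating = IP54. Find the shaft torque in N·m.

1660 N·m

P_in = √3·V·I·cosφ = 1.732 × 208 × 754 × 0.842 = 228715 W
P_out = η·P_in = 0.88 × 228715 = 201269 W
n_s = 120×60/6 = 1200 rpm; n = 1200×(1−0.0336) = 1160 rpm
ω = 2π×1160/60 = 121.5 rad/s
τ = P_out/ω = 201269/121.5 = 1660 N·m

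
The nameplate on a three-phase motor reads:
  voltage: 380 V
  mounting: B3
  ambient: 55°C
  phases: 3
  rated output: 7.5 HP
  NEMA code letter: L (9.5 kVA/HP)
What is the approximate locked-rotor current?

S_LR = 9.5 × 7.5 = 71.25 kVA
I_LR = S_LR/(√3·V_L) = 71250/(1.732×380) = 108 A

108 A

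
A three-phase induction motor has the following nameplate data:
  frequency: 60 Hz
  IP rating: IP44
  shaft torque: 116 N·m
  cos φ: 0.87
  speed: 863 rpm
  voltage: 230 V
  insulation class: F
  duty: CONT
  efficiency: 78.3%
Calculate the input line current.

ω = 2π×863/60 = 90.37 rad/s; P_out = τω = 116 × 90.37 = 10483 W
P_in = P_out / η = 10483 / 0.783 = 13388 W
I_L = P_in / (√3·V_L·cosφ) = 13388 / (1.732 × 230 × 0.87) = 38.6 A

38.6 A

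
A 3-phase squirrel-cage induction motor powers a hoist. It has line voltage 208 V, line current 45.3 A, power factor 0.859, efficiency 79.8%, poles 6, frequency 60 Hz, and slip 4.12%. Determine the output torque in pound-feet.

68.5 lb·ft

P_in = √3·V·I·cosφ = 1.732 × 208 × 45.3 × 0.859 = 14019 W
P_out = η·P_in = 0.798 × 14019 = 11187 W
n_s = 120×60/6 = 1200 rpm; n = 1200×(1−0.0412) = 1151 rpm
ω = 2π×1151/60 = 120.5 rad/s
τ = P_out/ω = 11187/120.5 = 92.84 N·m
In lb·ft: 92.84/1.356 = 68.5 lb·ft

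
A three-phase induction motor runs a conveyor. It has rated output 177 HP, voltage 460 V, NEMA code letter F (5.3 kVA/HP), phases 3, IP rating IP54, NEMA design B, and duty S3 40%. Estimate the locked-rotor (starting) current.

1180 A

S_LR = 5.3 × 177 = 938.1 kVA
I_LR = S_LR/(√3·V_L) = 938100/(1.732×460) = 1180 A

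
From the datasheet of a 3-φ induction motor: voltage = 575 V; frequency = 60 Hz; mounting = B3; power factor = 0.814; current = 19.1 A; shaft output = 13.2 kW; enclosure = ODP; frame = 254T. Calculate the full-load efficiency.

P_out = 13.2 kW = 13200 W
P_in = √3·V_L·I_L·cosφ = 1.732 × 575 × 19.1 × 0.814 = 15484 W
η = P_out / P_in = 13200 / 15484 = 0.852 = 85.2%

85.2 %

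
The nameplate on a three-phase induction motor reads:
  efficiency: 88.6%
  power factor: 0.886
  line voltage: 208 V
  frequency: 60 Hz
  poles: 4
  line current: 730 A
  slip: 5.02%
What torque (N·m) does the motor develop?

P_in = √3·V·I·cosφ = 1.732 × 208 × 730 × 0.886 = 233006 W
P_out = η·P_in = 0.886 × 233006 = 206443 W
n_s = 120×60/4 = 1800 rpm; n = 1800×(1−0.0502) = 1710 rpm
ω = 2π×1710/60 = 179.1 rad/s
τ = P_out/ω = 206443/179.1 = 1150 N·m

1150 N·m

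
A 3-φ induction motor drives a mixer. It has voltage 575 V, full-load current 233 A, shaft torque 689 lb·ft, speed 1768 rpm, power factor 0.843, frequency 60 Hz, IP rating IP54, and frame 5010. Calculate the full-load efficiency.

τ = 689 lb·ft × 1.356 = 934.3 N·m
ω = 2π × 1768/60 = 185.1 rad/s; P_out = τω = 934.3 × 185.1 = 172939 W
P_in = √3·V_L·I_L·cosφ = 1.732 × 575 × 233 × 0.843 = 195614 W
η = P_out / P_in = 172939 / 195614 = 0.884 = 88.4%

88.4 %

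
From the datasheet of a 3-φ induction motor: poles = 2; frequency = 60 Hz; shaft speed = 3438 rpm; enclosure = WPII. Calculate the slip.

n_s = 120f/p = 120×60/2 = 3600 rpm
s = (n_s − n)/n_s = (3600 − 3438)/3600 = 0.0450

4.50 %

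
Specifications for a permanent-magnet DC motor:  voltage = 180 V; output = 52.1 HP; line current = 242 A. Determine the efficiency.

P_out = 52.1 × 746 = 38867 W
P_in = V·I = 180 × 242 = 43560 W
η = P_out / P_in = 38867 / 43560 = 0.892 = 89.2%

89.2 %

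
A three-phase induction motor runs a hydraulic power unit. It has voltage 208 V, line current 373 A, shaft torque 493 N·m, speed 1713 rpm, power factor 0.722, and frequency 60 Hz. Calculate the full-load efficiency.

ω = 2π × 1713/60 = 179.4 rad/s; P_out = τω = 493 × 179.4 = 88444 W
P_in = √3·V_L·I_L·cosφ = 1.732 × 208 × 373 × 0.722 = 97019 W
η = P_out / P_in = 88444 / 97019 = 0.912 = 91.2%

91.2 %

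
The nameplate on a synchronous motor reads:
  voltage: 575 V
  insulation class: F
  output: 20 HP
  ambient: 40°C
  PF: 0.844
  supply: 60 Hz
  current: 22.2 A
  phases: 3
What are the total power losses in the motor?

P_in = √3·V·I·cosφ = 1.732×575×22.2×0.844 = 18660 W
P_out = 20×746 = 14920 W
Losses = P_in − P_out = 18660 − 14920 = 3740 W

3.74 kW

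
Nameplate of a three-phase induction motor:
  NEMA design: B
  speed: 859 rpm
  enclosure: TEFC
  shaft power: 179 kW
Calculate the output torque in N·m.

ω = 2π × 859/60 = 89.95 rad/s
τ = P/ω = 179000/89.95 = 1990 N·m

1990 N·m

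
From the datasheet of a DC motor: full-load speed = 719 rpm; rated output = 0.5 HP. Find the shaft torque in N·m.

4.95 N·m

P_out = 0.5 × 746 = 373 W
ω = 2π × 719/60 = 75.29 rad/s
τ = P_out/ω = 373/75.29 = 4.95 N·m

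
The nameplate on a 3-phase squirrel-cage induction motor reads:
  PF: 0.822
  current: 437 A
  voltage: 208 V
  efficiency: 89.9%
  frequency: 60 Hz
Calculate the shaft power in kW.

116 kW

P_in = √3·V·I·cosφ = 1.732 × 208 × 437 × 0.822 = 129409 W
P_out = η·P_in = 0.899 × 129409 = 116339 W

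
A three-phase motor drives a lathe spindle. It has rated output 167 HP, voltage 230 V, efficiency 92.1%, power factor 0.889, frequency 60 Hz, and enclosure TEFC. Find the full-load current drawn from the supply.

P_out = 167 × 746 = 124582 W
P_in = P_out / η = 124582 / 0.921 = 135268 W
I_L = P_in / (√3·V_L·cosφ) = 135268 / (1.732 × 230 × 0.889) = 382 A

382 A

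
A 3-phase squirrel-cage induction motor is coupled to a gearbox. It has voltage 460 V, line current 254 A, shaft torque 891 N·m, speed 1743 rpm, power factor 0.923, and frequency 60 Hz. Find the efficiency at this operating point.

87.1 %

ω = 2π × 1743/60 = 182.5 rad/s; P_out = τω = 891 × 182.5 = 162608 W
P_in = √3·V_L·I_L·cosφ = 1.732 × 460 × 254 × 0.923 = 186785 W
η = P_out / P_in = 162608 / 186785 = 0.871 = 87.1%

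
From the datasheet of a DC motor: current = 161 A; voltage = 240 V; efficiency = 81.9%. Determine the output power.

P_in = V·I = 240 × 161 = 38640 W
P_out = η·P_in = 0.819 × 38640 = 31646 W

31.6 kW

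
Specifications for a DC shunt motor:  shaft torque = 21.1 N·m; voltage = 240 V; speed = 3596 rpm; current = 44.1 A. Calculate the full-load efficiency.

ω = 2π × 3596/60 = 376.6 rad/s; P_out = τω = 21.1 × 376.6 = 7946 W
P_in = V·I = 240 × 44.1 = 10584 W
η = P_out / P_in = 7946 / 10584 = 0.751 = 75.1%

75.1 %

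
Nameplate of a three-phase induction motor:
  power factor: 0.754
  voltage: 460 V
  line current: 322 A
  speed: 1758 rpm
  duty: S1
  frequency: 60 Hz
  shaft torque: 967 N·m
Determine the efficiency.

ω = 2π × 1758/60 = 184.1 rad/s; P_out = τω = 967 × 184.1 = 178025 W
P_in = √3·V_L·I_L·cosφ = 1.732 × 460 × 322 × 0.754 = 193434 W
η = P_out / P_in = 178025 / 193434 = 0.920 = 92.0%

92.0 %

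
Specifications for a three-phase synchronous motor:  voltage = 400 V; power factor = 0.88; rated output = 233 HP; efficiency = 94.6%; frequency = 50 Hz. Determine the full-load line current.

301 A

P_out = 233 × 746 = 173818 W
P_in = P_out / η = 173818 / 0.946 = 183740 W
I_L = P_in / (√3·V_L·cosφ) = 183740 / (1.732 × 400 × 0.88) = 301 A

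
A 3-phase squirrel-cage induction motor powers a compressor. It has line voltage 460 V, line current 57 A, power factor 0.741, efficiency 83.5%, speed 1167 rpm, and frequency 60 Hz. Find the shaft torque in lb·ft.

P_in = √3·V·I·cosφ = 1.732 × 460 × 57 × 0.741 = 33651 W
P_out = η·P_in = 0.835 × 33651 = 28099 W
n = 1167 rpm
ω = 2π×1167/60 = 122.2 rad/s
τ = P_out/ω = 28099/122.2 = 229.9 N·m
In lb·ft: 229.9/1.356 = 170 lb·ft

170 lb·ft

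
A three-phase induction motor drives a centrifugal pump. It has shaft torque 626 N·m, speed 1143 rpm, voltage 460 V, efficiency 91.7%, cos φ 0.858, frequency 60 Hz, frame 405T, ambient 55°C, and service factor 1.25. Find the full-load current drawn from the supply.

ω = 2π×1143/60 = 119.7 rad/s; P_out = τω = 626 × 119.7 = 74932 W
P_in = P_out / η = 74932 / 0.917 = 81714 W
I_L = P_in / (√3·V_L·cosφ) = 81714 / (1.732 × 460 × 0.858) = 120 A

120 A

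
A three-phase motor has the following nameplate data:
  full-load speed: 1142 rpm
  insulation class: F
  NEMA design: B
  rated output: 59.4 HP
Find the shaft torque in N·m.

371 N·m

P_out = 59.4 × 746 = 44312 W
ω = 2π × 1142/60 = 119.6 rad/s
τ = P_out/ω = 44312/119.6 = 371 N·m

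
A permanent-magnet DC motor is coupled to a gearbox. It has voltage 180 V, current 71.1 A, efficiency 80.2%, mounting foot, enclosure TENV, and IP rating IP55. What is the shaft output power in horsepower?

P_in = V·I = 180 × 71.1 = 12798 W
P_out = η·P_in = 0.802 × 12798 = 10264 W
= 10264/746 = 13.8 HP

13.8 HP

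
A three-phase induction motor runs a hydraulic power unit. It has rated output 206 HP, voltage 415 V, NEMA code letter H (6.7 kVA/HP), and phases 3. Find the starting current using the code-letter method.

S_LR = 6.7 × 206 = 1380.2 kVA
I_LR = S_LR/(√3·V_L) = 1380200/(1.732×415) = 1920 A

1920 A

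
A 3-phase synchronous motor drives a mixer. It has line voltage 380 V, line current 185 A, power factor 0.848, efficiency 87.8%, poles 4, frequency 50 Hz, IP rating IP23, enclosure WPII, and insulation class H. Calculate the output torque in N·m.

P_in = √3·V·I·cosφ = 1.732 × 380 × 185 × 0.848 = 103252 W
P_out = η·P_in = 0.878 × 103252 = 90655 W
n = n_s = 120×50/4 = 1500 rpm (synchronous)
ω = 2π×1500/60 = 157.1 rad/s
τ = P_out/ω = 90655/157.1 = 577 N·m

577 N·m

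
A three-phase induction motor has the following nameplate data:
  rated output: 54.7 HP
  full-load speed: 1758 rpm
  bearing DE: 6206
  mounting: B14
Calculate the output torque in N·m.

222 N·m

P_out = 54.7 × 746 = 40806 W
ω = 2π × 1758/60 = 184.1 rad/s
τ = P_out/ω = 40806/184.1 = 222 N·m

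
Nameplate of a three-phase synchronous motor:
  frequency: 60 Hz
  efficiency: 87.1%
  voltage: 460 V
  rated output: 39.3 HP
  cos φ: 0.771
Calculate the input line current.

54.8 A

P_out = 39.3 × 746 = 29318 W
P_in = P_out / η = 29318 / 0.871 = 33660 W
I_L = P_in / (√3·V_L·cosφ) = 33660 / (1.732 × 460 × 0.771) = 54.8 A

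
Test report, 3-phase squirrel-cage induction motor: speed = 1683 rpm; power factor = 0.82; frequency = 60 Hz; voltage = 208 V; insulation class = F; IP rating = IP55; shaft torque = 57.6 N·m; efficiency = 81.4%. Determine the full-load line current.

42.2 A

ω = 2π×1683/60 = 176.2 rad/s; P_out = τω = 57.6 × 176.2 = 10149 W
P_in = P_out / η = 10149 / 0.814 = 12468 W
I_L = P_in / (√3·V_L·cosφ) = 12468 / (1.732 × 208 × 0.82) = 42.2 A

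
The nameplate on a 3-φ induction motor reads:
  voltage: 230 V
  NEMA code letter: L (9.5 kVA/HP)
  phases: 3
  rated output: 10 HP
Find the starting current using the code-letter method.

S_LR = 9.5 × 10 = 95 kVA
I_LR = S_LR/(√3·V_L) = 95000/(1.732×230) = 238 A

238 A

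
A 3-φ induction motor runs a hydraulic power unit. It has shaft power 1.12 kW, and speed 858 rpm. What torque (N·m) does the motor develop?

12.5 N·m

ω = 2π × 858/60 = 89.85 rad/s
τ = P/ω = 1120/89.85 = 12.5 N·m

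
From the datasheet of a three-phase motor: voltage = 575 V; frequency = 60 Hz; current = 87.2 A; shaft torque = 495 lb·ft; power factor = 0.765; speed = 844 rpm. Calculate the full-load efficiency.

89.3 %

τ = 495 lb·ft × 1.356 = 671.2 N·m
ω = 2π × 844/60 = 88.38 rad/s; P_out = τω = 671.2 × 88.38 = 59321 W
P_in = √3·V_L·I_L·cosφ = 1.732 × 575 × 87.2 × 0.765 = 66434 W
η = P_out / P_in = 59321 / 66434 = 0.893 = 89.3%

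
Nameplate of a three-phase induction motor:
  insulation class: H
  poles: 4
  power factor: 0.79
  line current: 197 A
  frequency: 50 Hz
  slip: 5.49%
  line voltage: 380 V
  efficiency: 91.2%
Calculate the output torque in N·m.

629 N·m

P_in = √3·V·I·cosφ = 1.732 × 380 × 197 × 0.79 = 102429 W
P_out = η·P_in = 0.912 × 102429 = 93415 W
n_s = 120×50/4 = 1500 rpm; n = 1500×(1−0.0549) = 1418 rpm
ω = 2π×1418/60 = 148.5 rad/s
τ = P_out/ω = 93415/148.5 = 629 N·m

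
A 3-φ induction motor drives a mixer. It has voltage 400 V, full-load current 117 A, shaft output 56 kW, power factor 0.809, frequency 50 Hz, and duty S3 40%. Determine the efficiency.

85.4 %

P_out = 56 kW = 56000 W
P_in = √3·V_L·I_L·cosφ = 1.732 × 400 × 117 × 0.809 = 65576 W
η = P_out / P_in = 56000 / 65576 = 0.854 = 85.4%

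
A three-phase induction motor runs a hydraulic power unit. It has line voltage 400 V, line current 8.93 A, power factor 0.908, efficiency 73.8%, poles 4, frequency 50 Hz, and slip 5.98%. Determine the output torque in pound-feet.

20.7 lb·ft

P_in = √3·V·I·cosφ = 1.732 × 400 × 8.93 × 0.908 = 5618 W
P_out = η·P_in = 0.738 × 5618 = 4146 W
n_s = 120×50/4 = 1500 rpm; n = 1500×(1−0.0598) = 1410 rpm
ω = 2π×1410/60 = 147.7 rad/s
τ = P_out/ω = 4146/147.7 = 28.07 N·m
In lb·ft: 28.07/1.356 = 20.7 lb·ft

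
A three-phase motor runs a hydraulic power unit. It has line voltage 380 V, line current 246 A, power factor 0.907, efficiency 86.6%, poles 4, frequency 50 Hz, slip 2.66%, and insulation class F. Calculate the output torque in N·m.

P_in = √3·V·I·cosφ = 1.732 × 380 × 246 × 0.907 = 146850 W
P_out = η·P_in = 0.866 × 146850 = 127172 W
n_s = 120×50/4 = 1500 rpm; n = 1500×(1−0.0266) = 1460 rpm
ω = 2π×1460/60 = 152.9 rad/s
τ = P_out/ω = 127172/152.9 = 832 N·m

832 N·m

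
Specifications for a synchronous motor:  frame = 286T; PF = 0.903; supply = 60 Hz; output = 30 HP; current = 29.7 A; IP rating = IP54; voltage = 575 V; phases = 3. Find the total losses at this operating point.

P_in = √3·V·I·cosφ = 1.732×575×29.7×0.903 = 26709 W
P_out = 30×746 = 22380 W
Losses = P_in − P_out = 26709 − 22380 = 4329 W

4.33 kW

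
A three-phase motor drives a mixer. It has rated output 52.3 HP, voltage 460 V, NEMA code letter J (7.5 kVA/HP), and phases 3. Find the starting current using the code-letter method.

492 A

S_LR = 7.5 × 52.3 = 392.25 kVA
I_LR = S_LR/(√3·V_L) = 392250/(1.732×460) = 492 A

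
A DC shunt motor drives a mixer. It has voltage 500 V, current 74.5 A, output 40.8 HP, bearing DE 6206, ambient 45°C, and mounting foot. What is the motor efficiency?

81.7 %

P_out = 40.8 × 746 = 30437 W
P_in = V·I = 500 × 74.5 = 37250 W
η = P_out / P_in = 30437 / 37250 = 0.817 = 81.7%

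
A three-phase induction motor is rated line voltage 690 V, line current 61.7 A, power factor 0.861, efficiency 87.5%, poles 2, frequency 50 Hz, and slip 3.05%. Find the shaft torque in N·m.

182 N·m

P_in = √3·V·I·cosφ = 1.732 × 690 × 61.7 × 0.861 = 63487 W
P_out = η·P_in = 0.875 × 63487 = 55551 W
n_s = 120×50/2 = 3000 rpm; n = 3000×(1−0.0305) = 2909 rpm
ω = 2π×2909/60 = 304.6 rad/s
τ = P_out/ω = 55551/304.6 = 182 N·m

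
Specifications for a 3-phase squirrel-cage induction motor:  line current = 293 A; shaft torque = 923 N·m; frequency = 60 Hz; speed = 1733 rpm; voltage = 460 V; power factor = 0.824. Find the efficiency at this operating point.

87.1 %

ω = 2π × 1733/60 = 181.5 rad/s; P_out = τω = 923 × 181.5 = 167525 W
P_in = √3·V_L·I_L·cosφ = 1.732 × 460 × 293 × 0.824 = 192354 W
η = P_out / P_in = 167525 / 192354 = 0.871 = 87.1%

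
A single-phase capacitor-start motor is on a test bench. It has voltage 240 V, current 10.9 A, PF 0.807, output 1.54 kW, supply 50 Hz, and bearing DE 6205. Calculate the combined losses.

P_in = V·I·cosφ = 240×10.9×0.807 = 2111 W
P_out = 1540 W
Losses = P_in − P_out = 2111 − 1540 = 571 W

571 W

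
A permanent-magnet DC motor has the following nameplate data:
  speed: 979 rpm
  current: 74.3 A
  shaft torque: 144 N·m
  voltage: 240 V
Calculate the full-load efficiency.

82.8 %

ω = 2π × 979/60 = 102.5 rad/s; P_out = τω = 144 × 102.5 = 14760 W
P_in = V·I = 240 × 74.3 = 17832 W
η = P_out / P_in = 14760 / 17832 = 0.828 = 82.8%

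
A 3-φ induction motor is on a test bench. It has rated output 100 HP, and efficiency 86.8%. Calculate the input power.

85.9 kW

P_out = 100 × 746 = 74600 W
P_in = P_out/η = 74600/0.868 = 85945 W = 85.9 kW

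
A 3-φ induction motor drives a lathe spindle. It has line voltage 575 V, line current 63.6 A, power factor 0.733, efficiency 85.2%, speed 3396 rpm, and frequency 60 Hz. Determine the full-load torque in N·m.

111 N·m

P_in = √3·V·I·cosφ = 1.732 × 575 × 63.6 × 0.733 = 46428 W
P_out = η·P_in = 0.852 × 46428 = 39557 W
n = 3396 rpm
ω = 2π×3396/60 = 355.6 rad/s
τ = P_out/ω = 39557/355.6 = 111 N·m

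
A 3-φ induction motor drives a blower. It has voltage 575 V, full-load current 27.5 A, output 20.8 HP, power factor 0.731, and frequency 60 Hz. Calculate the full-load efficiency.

P_out = 20.8 × 746 = 15517 W
P_in = √3·V_L·I_L·cosφ = 1.732 × 575 × 27.5 × 0.731 = 20020 W
η = P_out / P_in = 15517 / 20020 = 0.775 = 77.5%

77.5 %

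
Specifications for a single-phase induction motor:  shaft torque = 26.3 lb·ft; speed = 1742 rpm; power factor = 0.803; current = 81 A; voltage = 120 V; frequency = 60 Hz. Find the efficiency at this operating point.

τ = 26.3 lb·ft × 1.356 = 35.66 N·m
ω = 2π × 1742/60 = 182.4 rad/s; P_out = τω = 35.66 × 182.4 = 6504 W
P_in = V·I·cosφ = 120 × 81 × 0.803 = 7805 W
η = P_out / P_in = 6504 / 7805 = 0.833 = 83.3%

83.3 %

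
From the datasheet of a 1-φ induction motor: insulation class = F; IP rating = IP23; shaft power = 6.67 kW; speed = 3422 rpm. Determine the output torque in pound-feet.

13.7 lb·ft

ω = 2π × 3422/60 = 358.4 rad/s
τ = P/ω = 6670/358.4 = 18.61 N·m
In lb·ft: 18.61/1.356 = 13.7 lb·ft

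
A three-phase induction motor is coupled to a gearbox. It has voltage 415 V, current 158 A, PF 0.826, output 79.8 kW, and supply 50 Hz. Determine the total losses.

14000 W

P_in = √3·V·I·cosφ = 1.732×415×158×0.826 = 93807 W
P_out = 79800 W
Losses = P_in − P_out = 93807 − 79800 = 14007 W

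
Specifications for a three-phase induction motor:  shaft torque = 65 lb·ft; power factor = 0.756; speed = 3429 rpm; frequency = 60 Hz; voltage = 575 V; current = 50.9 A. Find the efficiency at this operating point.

τ = 65 lb·ft × 1.356 = 88.14 N·m
ω = 2π × 3429/60 = 359.1 rad/s; P_out = τω = 88.14 × 359.1 = 31651 W
P_in = √3·V_L·I_L·cosφ = 1.732 × 575 × 50.9 × 0.756 = 38323 W
η = P_out / P_in = 31651 / 38323 = 0.826 = 82.6%

82.6 %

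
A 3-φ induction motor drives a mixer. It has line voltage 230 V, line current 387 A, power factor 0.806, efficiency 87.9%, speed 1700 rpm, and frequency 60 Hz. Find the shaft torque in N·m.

614 N·m

P_in = √3·V·I·cosφ = 1.732 × 230 × 387 × 0.806 = 124257 W
P_out = η·P_in = 0.879 × 124257 = 109222 W
n = 1700 rpm
ω = 2π×1700/60 = 178 rad/s
τ = P_out/ω = 109222/178 = 614 N·m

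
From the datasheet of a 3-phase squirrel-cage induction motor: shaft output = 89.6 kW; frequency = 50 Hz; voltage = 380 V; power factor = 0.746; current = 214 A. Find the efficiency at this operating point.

P_out = 89.6 kW = 89600 W
P_in = √3·V_L·I_L·cosφ = 1.732 × 380 × 214 × 0.746 = 105071 W
η = P_out / P_in = 89600 / 105071 = 0.853 = 85.3%

85.3 %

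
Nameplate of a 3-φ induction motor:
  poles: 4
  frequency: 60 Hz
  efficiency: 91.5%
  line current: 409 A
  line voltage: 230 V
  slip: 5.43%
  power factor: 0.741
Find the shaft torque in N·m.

P_in = √3·V·I·cosφ = 1.732 × 230 × 409 × 0.741 = 120731 W
P_out = η·P_in = 0.915 × 120731 = 110469 W
n_s = 120×60/4 = 1800 rpm; n = 1800×(1−0.0543) = 1702 rpm
ω = 2π×1702/60 = 178.2 rad/s
τ = P_out/ω = 110469/178.2 = 620 N·m

620 N·m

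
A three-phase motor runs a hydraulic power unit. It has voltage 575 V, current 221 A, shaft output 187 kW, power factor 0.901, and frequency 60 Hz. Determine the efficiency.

P_out = 187 kW = 187000 W
P_in = √3·V_L·I_L·cosφ = 1.732 × 575 × 221 × 0.901 = 198305 W
η = P_out / P_in = 187000 / 198305 = 0.943 = 94.3%

94.3 %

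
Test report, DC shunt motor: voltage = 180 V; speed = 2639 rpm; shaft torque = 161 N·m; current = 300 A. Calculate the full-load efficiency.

ω = 2π × 2639/60 = 276.4 rad/s; P_out = τω = 161 × 276.4 = 44500 W
P_in = V·I = 180 × 300 = 54000 W
η = P_out / P_in = 44500 / 54000 = 0.824 = 82.4%

82.4 %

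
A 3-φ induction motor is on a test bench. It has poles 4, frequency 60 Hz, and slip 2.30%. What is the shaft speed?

1759 rpm

n_s = 120f/p = 120×60/4 = 1800 rpm
n = n_s(1 − s) = 1800 × (1 − 0.023) = 1759 rpm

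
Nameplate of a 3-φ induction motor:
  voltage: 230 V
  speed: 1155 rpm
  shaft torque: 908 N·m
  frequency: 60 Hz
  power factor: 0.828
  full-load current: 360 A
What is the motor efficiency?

92.5 %

ω = 2π × 1155/60 = 121 rad/s; P_out = τω = 908 × 121 = 109868 W
P_in = √3·V_L·I_L·cosφ = 1.732 × 230 × 360 × 0.828 = 118743 W
η = P_out / P_in = 109868 / 118743 = 0.925 = 92.5%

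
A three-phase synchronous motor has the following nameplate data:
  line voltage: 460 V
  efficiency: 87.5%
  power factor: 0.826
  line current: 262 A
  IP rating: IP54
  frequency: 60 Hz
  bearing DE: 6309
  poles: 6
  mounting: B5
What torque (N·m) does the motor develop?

P_in = √3·V·I·cosφ = 1.732 × 460 × 262 × 0.826 = 172420 W
P_out = η·P_in = 0.875 × 172420 = 150868 W
n = n_s = 120×60/6 = 1200 rpm (synchronous)
ω = 2π×1200/60 = 125.7 rad/s
τ = P_out/ω = 150868/125.7 = 1200 N·m

1200 N·m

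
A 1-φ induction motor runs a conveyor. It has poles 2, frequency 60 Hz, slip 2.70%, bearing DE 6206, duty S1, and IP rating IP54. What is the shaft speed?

3503 rpm

n_s = 120f/p = 120×60/2 = 3600 rpm
n = n_s(1 − s) = 3600 × (1 − 0.027) = 3503 rpm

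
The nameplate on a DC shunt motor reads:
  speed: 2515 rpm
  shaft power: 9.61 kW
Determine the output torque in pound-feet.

ω = 2π × 2515/60 = 263.4 rad/s
τ = P/ω = 9610/263.4 = 36.48 N·m
In lb·ft: 36.48/1.356 = 26.9 lb·ft

26.9 lb·ft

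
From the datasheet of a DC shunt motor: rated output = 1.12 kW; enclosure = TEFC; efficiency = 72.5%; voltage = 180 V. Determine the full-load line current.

8.58 A

P_out = 1.12 kW = 1120 W
P_in = P_out / η = 1120 / 0.725 = 1545 W
I = P_in / V = 1545 / 180 = 8.58 A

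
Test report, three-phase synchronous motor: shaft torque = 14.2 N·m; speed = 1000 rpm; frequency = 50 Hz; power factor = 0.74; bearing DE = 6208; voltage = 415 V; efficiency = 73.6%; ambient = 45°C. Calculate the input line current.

ω = 2π×1000/60 = 104.7 rad/s; P_out = τω = 14.2 × 104.7 = 1487 W
P_in = P_out / η = 1487 / 0.736 = 2020 W
I_L = P_in / (√3·V_L·cosφ) = 2020 / (1.732 × 415 × 0.74) = 3.8 A

3.8 A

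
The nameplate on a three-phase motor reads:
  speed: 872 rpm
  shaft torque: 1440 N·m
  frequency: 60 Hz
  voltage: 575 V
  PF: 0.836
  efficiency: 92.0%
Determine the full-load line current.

172 A

ω = 2π×872/60 = 91.32 rad/s; P_out = τω = 1440 × 91.32 = 131501 W
P_in = P_out / η = 131501 / 0.920 = 142936 W
I_L = P_in / (√3·V_L·cosφ) = 142936 / (1.732 × 575 × 0.836) = 172 A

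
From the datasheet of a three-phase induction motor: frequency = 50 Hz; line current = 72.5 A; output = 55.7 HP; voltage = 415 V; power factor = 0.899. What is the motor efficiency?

P_out = 55.7 × 746 = 41552 W
P_in = √3·V_L·I_L·cosφ = 1.732 × 415 × 72.5 × 0.899 = 46848 W
η = P_out / P_in = 41552 / 46848 = 0.887 = 88.7%

88.7 %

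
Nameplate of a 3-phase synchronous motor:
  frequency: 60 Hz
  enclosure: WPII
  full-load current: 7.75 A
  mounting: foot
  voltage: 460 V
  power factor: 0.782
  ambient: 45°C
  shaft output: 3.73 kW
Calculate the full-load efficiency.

77.2 %

P_out = 3.73 kW = 3730 W
P_in = √3·V_L·I_L·cosφ = 1.732 × 460 × 7.75 × 0.782 = 4829 W
η = P_out / P_in = 3730 / 4829 = 0.772 = 77.2%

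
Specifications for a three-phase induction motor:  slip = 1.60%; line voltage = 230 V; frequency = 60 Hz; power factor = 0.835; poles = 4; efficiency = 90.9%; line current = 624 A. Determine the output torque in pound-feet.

P_in = √3·V·I·cosφ = 1.732 × 230 × 624 × 0.835 = 207561 W
P_out = η·P_in = 0.909 × 207561 = 188673 W
n_s = 120×60/4 = 1800 rpm; n = 1800×(1−0.016) = 1771 rpm
ω = 2π×1771/60 = 185.5 rad/s
τ = P_out/ω = 188673/185.5 = 1017 N·m
In lb·ft: 1017/1.356 = 750 lb·ft

750 lb·ft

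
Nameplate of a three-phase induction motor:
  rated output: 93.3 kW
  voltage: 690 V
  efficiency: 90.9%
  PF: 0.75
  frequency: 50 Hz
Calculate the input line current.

P_out = 93.3 kW = 93300 W
P_in = P_out / η = 93300 / 0.909 = 102640 W
I_L = P_in / (√3·V_L·cosφ) = 102640 / (1.732 × 690 × 0.75) = 115 A

115 A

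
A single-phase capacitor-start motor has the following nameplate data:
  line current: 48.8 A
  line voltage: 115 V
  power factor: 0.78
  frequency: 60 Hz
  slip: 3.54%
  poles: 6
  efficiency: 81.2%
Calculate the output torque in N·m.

P_in = V·I·cosφ = 115 × 48.8 × 0.78 = 4377 W
P_out = η·P_in = 0.812 × 4377 = 3554 W
n_s = 120×60/6 = 1200 rpm; n = 1200×(1−0.0354) = 1158 rpm
ω = 2π×1158/60 = 121.3 rad/s
τ = P_out/ω = 3554/121.3 = 29.3 N·m

29.3 N·m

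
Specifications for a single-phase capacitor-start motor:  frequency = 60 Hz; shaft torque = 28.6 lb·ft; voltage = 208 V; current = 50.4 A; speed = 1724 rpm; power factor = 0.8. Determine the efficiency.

τ = 28.6 lb·ft × 1.356 = 38.78 N·m
ω = 2π × 1724/60 = 180.5 rad/s; P_out = τω = 38.78 × 180.5 = 7000 W
P_in = V·I·cosφ = 208 × 50.4 × 0.8 = 8387 W
η = P_out / P_in = 7000 / 8387 = 0.835 = 83.5%

83.5 %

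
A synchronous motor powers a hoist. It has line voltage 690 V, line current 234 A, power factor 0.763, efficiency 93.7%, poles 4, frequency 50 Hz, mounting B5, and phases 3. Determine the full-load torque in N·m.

P_in = √3·V·I·cosφ = 1.732 × 690 × 234 × 0.763 = 213372 W
P_out = η·P_in = 0.937 × 213372 = 199930 W
n = n_s = 120×50/4 = 1500 rpm (synchronous)
ω = 2π×1500/60 = 157.1 rad/s
τ = P_out/ω = 199930/157.1 = 1270 N·m

1270 N·m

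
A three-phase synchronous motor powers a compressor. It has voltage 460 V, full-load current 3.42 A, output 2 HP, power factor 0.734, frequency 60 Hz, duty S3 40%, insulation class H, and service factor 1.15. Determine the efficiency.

74.6 %

P_out = 2 × 746 = 1492 W
P_in = √3·V_L·I_L·cosφ = 1.732 × 460 × 3.42 × 0.734 = 2000 W
η = P_out / P_in = 1492 / 2000 = 0.746 = 74.6%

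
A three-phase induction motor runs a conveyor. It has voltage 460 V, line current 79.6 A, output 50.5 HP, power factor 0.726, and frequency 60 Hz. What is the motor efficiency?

P_out = 50.5 × 746 = 37673 W
P_in = √3·V_L·I_L·cosφ = 1.732 × 460 × 79.6 × 0.726 = 46042 W
η = P_out / P_in = 37673 / 46042 = 0.818 = 81.8%

81.8 %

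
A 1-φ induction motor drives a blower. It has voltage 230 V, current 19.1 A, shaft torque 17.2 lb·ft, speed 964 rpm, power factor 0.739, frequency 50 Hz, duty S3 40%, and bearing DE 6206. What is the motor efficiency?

72.5 %

τ = 17.2 lb·ft × 1.356 = 23.32 N·m
ω = 2π × 964/60 = 100.9 rad/s; P_out = τω = 23.32 × 100.9 = 2353 W
P_in = V·I·cosφ = 230 × 19.1 × 0.739 = 3246 W
η = P_out / P_in = 2353 / 3246 = 0.725 = 72.5%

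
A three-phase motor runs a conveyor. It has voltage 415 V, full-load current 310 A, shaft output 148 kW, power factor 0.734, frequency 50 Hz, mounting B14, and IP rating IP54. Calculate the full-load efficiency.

P_out = 148 kW = 148000 W
P_in = √3·V_L·I_L·cosφ = 1.732 × 415 × 310 × 0.734 = 163551 W
η = P_out / P_in = 148000 / 163551 = 0.905 = 90.5%

90.5 %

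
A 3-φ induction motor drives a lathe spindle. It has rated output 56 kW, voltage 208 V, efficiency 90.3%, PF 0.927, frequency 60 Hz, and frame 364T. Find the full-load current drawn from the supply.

P_out = 56 kW = 56000 W
P_in = P_out / η = 56000 / 0.903 = 62016 W
I_L = P_in / (√3·V_L·cosφ) = 62016 / (1.732 × 208 × 0.927) = 186 A

186 A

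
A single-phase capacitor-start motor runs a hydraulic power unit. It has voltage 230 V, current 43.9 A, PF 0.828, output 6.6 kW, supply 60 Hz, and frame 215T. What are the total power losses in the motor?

P_in = V·I·cosφ = 230×43.9×0.828 = 8360 W
P_out = 6600 W
Losses = P_in − P_out = 8360 − 6600 = 1760 W

1760 W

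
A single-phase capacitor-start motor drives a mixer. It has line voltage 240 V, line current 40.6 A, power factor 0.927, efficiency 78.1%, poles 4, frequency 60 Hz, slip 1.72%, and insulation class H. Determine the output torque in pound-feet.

28.1 lb·ft

P_in = V·I·cosφ = 240 × 40.6 × 0.927 = 9033 W
P_out = η·P_in = 0.781 × 9033 = 7055 W
n_s = 120×60/4 = 1800 rpm; n = 1800×(1−0.0172) = 1769 rpm
ω = 2π×1769/60 = 185.2 rad/s
τ = P_out/ω = 7055/185.2 = 38.09 N·m
In lb·ft: 38.09/1.356 = 28.1 lb·ft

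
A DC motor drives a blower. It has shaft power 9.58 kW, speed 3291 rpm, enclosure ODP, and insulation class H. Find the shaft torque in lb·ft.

ω = 2π × 3291/60 = 344.6 rad/s
τ = P/ω = 9580/344.6 = 27.8 N·m
In lb·ft: 27.8/1.356 = 20.5 lb·ft

20.5 lb·ft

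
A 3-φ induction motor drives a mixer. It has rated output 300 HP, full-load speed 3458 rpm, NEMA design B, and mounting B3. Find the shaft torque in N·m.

P_out = 300 × 746 = 223800 W
ω = 2π × 3458/60 = 362.1 rad/s
τ = P_out/ω = 223800/362.1 = 618 N·m

618 N·m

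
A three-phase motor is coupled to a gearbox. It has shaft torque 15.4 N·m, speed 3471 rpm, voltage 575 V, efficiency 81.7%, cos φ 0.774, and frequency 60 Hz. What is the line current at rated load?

8.89 A

ω = 2π×3471/60 = 363.5 rad/s; P_out = τω = 15.4 × 363.5 = 5598 W
P_in = P_out / η = 5598 / 0.817 = 6852 W
I_L = P_in / (√3·V_L·cosφ) = 6852 / (1.732 × 575 × 0.774) = 8.89 A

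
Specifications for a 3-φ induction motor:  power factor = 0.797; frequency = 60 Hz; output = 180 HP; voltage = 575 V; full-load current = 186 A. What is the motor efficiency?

P_out = 180 × 746 = 134280 W
P_in = √3·V_L·I_L·cosφ = 1.732 × 575 × 186 × 0.797 = 147634 W
η = P_out / P_in = 134280 / 147634 = 0.910 = 91.0%

91.0 %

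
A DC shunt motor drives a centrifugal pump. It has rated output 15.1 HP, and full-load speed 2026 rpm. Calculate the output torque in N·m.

P_out = 15.1 × 746 = 11265 W
ω = 2π × 2026/60 = 212.2 rad/s
τ = P_out/ω = 11265/212.2 = 53.1 N·m

53.1 N·m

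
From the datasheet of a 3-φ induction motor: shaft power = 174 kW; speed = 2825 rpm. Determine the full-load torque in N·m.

588 N·m

ω = 2π × 2825/60 = 295.8 rad/s
τ = P/ω = 174000/295.8 = 588 N·m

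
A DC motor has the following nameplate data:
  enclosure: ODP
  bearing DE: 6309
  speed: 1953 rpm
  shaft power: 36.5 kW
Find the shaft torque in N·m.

ω = 2π × 1953/60 = 204.5 rad/s
τ = P/ω = 36500/204.5 = 178 N·m

178 N·m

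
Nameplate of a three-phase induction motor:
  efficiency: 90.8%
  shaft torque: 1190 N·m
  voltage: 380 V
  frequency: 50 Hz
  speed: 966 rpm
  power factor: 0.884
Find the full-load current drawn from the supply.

ω = 2π×966/60 = 101.2 rad/s; P_out = τω = 1190 × 101.2 = 120428 W
P_in = P_out / η = 120428 / 0.908 = 132630 W
I_L = P_in / (√3·V_L·cosφ) = 132630 / (1.732 × 380 × 0.884) = 228 A

228 A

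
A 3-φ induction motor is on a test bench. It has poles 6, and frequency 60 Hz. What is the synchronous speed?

n_s = 120f/p = 120×60/6 = 1200 rpm

1200 rpm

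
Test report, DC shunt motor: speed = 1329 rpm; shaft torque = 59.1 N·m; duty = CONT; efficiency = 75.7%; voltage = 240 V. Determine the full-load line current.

ω = 2π×1329/60 = 139.2 rad/s; P_out = τω = 59.1 × 139.2 = 8227 W
P_in = P_out / η = 8227 / 0.757 = 10868 W
I = P_in / V = 10868 / 240 = 45.3 A

45.3 A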